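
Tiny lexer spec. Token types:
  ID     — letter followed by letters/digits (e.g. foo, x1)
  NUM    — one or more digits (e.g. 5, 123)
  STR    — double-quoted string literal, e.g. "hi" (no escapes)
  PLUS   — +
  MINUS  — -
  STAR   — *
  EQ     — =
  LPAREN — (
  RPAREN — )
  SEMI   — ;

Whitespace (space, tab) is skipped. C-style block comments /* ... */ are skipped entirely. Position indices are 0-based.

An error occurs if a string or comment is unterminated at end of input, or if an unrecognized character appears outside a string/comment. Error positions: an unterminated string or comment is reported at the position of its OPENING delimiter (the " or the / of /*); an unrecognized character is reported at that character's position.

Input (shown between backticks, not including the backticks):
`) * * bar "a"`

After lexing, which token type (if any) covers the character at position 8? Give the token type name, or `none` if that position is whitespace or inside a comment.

pos=0: emit RPAREN ')'
pos=2: emit STAR '*'
pos=4: emit STAR '*'
pos=6: emit ID 'bar' (now at pos=9)
pos=10: enter STRING mode
pos=10: emit STR "a" (now at pos=13)
DONE. 5 tokens: [RPAREN, STAR, STAR, ID, STR]
Position 8: char is 'r' -> ID

Answer: ID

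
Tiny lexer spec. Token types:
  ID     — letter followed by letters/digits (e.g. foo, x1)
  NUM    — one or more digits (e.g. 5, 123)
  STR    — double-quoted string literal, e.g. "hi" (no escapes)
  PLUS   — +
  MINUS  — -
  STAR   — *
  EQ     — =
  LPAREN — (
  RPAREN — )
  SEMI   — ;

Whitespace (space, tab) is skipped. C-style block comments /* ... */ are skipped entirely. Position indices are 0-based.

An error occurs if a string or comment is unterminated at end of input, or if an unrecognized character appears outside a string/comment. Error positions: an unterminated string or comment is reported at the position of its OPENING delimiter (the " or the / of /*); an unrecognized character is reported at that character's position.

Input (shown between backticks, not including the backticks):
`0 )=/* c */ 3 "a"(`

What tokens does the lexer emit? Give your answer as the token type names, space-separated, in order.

pos=0: emit NUM '0' (now at pos=1)
pos=2: emit RPAREN ')'
pos=3: emit EQ '='
pos=4: enter COMMENT mode (saw '/*')
exit COMMENT mode (now at pos=11)
pos=12: emit NUM '3' (now at pos=13)
pos=14: enter STRING mode
pos=14: emit STR "a" (now at pos=17)
pos=17: emit LPAREN '('
DONE. 6 tokens: [NUM, RPAREN, EQ, NUM, STR, LPAREN]

Answer: NUM RPAREN EQ NUM STR LPAREN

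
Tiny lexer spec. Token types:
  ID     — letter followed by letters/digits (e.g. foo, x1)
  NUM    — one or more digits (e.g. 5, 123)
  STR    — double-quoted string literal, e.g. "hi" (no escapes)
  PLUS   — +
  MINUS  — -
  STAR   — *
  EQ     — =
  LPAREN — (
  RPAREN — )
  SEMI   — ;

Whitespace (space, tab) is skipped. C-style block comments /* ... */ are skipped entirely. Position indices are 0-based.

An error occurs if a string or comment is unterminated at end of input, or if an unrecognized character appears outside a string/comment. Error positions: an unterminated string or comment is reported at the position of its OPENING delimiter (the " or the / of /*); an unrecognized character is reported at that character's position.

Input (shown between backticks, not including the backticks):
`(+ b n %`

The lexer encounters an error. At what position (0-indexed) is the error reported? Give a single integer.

Answer: 7

Derivation:
pos=0: emit LPAREN '('
pos=1: emit PLUS '+'
pos=3: emit ID 'b' (now at pos=4)
pos=5: emit ID 'n' (now at pos=6)
pos=7: ERROR — unrecognized char '%'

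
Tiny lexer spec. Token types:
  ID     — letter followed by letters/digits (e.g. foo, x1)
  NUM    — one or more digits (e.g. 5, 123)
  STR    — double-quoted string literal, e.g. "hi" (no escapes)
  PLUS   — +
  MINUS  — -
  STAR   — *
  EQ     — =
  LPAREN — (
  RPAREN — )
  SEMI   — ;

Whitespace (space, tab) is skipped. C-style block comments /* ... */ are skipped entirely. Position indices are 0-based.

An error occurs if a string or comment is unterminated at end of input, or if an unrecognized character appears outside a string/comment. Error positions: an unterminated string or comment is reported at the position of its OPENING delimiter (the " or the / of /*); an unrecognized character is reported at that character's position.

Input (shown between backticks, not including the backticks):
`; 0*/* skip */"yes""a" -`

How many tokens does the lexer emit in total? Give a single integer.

Answer: 6

Derivation:
pos=0: emit SEMI ';'
pos=2: emit NUM '0' (now at pos=3)
pos=3: emit STAR '*'
pos=4: enter COMMENT mode (saw '/*')
exit COMMENT mode (now at pos=14)
pos=14: enter STRING mode
pos=14: emit STR "yes" (now at pos=19)
pos=19: enter STRING mode
pos=19: emit STR "a" (now at pos=22)
pos=23: emit MINUS '-'
DONE. 6 tokens: [SEMI, NUM, STAR, STR, STR, MINUS]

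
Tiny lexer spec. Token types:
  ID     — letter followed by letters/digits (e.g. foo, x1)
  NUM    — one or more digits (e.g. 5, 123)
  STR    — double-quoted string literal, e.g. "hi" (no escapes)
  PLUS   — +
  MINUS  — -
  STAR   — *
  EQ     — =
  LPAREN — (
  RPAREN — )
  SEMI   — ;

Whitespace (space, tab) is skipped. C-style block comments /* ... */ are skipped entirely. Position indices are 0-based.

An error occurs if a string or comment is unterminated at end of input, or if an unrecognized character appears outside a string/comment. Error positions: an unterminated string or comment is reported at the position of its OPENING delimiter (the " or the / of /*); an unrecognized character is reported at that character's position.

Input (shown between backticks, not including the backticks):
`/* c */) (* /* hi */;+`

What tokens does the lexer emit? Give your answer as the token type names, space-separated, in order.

Answer: RPAREN LPAREN STAR SEMI PLUS

Derivation:
pos=0: enter COMMENT mode (saw '/*')
exit COMMENT mode (now at pos=7)
pos=7: emit RPAREN ')'
pos=9: emit LPAREN '('
pos=10: emit STAR '*'
pos=12: enter COMMENT mode (saw '/*')
exit COMMENT mode (now at pos=20)
pos=20: emit SEMI ';'
pos=21: emit PLUS '+'
DONE. 5 tokens: [RPAREN, LPAREN, STAR, SEMI, PLUS]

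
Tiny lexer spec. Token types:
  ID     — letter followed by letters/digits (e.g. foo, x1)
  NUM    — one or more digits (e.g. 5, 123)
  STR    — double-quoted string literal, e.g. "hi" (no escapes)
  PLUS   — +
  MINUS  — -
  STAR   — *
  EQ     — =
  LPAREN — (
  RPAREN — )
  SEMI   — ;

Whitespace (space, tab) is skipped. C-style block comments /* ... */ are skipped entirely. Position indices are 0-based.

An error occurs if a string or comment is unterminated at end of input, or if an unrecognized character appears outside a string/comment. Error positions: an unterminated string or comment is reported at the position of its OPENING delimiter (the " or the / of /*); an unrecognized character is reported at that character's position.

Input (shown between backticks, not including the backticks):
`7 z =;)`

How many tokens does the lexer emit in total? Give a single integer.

Answer: 5

Derivation:
pos=0: emit NUM '7' (now at pos=1)
pos=2: emit ID 'z' (now at pos=3)
pos=4: emit EQ '='
pos=5: emit SEMI ';'
pos=6: emit RPAREN ')'
DONE. 5 tokens: [NUM, ID, EQ, SEMI, RPAREN]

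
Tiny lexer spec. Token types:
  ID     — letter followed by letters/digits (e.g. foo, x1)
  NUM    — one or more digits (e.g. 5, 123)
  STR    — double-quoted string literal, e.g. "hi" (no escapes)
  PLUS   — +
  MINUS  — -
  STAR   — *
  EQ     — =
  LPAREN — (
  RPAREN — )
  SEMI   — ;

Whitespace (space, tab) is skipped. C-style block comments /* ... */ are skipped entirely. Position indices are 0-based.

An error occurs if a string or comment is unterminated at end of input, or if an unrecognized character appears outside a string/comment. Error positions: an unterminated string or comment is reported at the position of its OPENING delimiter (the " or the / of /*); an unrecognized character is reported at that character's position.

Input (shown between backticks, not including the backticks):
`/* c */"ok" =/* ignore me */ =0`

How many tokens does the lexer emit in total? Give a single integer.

pos=0: enter COMMENT mode (saw '/*')
exit COMMENT mode (now at pos=7)
pos=7: enter STRING mode
pos=7: emit STR "ok" (now at pos=11)
pos=12: emit EQ '='
pos=13: enter COMMENT mode (saw '/*')
exit COMMENT mode (now at pos=28)
pos=29: emit EQ '='
pos=30: emit NUM '0' (now at pos=31)
DONE. 4 tokens: [STR, EQ, EQ, NUM]

Answer: 4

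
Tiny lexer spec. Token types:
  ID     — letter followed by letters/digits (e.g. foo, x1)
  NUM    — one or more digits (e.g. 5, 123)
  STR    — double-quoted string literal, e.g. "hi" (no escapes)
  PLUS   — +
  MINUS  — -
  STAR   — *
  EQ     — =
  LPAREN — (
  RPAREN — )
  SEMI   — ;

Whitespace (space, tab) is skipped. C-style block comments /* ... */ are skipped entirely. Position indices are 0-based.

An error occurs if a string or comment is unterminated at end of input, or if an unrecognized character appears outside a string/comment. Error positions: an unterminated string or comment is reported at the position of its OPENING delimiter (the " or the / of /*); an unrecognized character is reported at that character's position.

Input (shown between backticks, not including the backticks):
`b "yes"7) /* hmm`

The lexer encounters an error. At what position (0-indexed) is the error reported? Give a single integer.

Answer: 10

Derivation:
pos=0: emit ID 'b' (now at pos=1)
pos=2: enter STRING mode
pos=2: emit STR "yes" (now at pos=7)
pos=7: emit NUM '7' (now at pos=8)
pos=8: emit RPAREN ')'
pos=10: enter COMMENT mode (saw '/*')
pos=10: ERROR — unterminated comment (reached EOF)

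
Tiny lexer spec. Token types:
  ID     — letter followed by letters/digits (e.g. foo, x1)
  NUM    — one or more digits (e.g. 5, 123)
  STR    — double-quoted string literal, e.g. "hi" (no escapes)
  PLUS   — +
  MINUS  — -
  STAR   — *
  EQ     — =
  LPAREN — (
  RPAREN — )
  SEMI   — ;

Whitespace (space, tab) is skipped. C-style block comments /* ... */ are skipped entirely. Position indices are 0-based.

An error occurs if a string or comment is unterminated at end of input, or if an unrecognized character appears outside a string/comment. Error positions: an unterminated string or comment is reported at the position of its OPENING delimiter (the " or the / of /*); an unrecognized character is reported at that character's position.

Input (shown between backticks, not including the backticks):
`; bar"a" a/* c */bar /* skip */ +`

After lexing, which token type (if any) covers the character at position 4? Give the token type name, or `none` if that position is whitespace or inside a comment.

pos=0: emit SEMI ';'
pos=2: emit ID 'bar' (now at pos=5)
pos=5: enter STRING mode
pos=5: emit STR "a" (now at pos=8)
pos=9: emit ID 'a' (now at pos=10)
pos=10: enter COMMENT mode (saw '/*')
exit COMMENT mode (now at pos=17)
pos=17: emit ID 'bar' (now at pos=20)
pos=21: enter COMMENT mode (saw '/*')
exit COMMENT mode (now at pos=31)
pos=32: emit PLUS '+'
DONE. 6 tokens: [SEMI, ID, STR, ID, ID, PLUS]
Position 4: char is 'r' -> ID

Answer: ID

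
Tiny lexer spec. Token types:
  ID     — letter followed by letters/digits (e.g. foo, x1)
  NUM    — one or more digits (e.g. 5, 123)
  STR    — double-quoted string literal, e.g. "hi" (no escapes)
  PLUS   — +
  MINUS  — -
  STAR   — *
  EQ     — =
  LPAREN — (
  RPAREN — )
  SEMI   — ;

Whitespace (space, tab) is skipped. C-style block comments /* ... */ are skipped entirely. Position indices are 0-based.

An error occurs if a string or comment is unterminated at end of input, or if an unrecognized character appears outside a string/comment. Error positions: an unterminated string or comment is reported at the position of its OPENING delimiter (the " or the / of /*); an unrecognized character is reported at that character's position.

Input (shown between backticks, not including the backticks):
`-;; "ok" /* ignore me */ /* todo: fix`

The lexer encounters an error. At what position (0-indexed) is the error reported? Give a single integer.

Answer: 25

Derivation:
pos=0: emit MINUS '-'
pos=1: emit SEMI ';'
pos=2: emit SEMI ';'
pos=4: enter STRING mode
pos=4: emit STR "ok" (now at pos=8)
pos=9: enter COMMENT mode (saw '/*')
exit COMMENT mode (now at pos=24)
pos=25: enter COMMENT mode (saw '/*')
pos=25: ERROR — unterminated comment (reached EOF)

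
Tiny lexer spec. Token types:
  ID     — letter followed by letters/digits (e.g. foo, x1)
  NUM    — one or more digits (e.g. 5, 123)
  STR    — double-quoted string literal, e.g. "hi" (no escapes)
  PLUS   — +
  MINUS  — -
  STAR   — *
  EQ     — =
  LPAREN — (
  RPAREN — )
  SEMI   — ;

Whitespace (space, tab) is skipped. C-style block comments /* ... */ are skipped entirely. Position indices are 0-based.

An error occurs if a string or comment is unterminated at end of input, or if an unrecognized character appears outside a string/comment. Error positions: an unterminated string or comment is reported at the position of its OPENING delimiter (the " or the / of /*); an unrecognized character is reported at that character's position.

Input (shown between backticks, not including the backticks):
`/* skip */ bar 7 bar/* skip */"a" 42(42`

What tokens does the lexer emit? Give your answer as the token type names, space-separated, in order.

pos=0: enter COMMENT mode (saw '/*')
exit COMMENT mode (now at pos=10)
pos=11: emit ID 'bar' (now at pos=14)
pos=15: emit NUM '7' (now at pos=16)
pos=17: emit ID 'bar' (now at pos=20)
pos=20: enter COMMENT mode (saw '/*')
exit COMMENT mode (now at pos=30)
pos=30: enter STRING mode
pos=30: emit STR "a" (now at pos=33)
pos=34: emit NUM '42' (now at pos=36)
pos=36: emit LPAREN '('
pos=37: emit NUM '42' (now at pos=39)
DONE. 7 tokens: [ID, NUM, ID, STR, NUM, LPAREN, NUM]

Answer: ID NUM ID STR NUM LPAREN NUM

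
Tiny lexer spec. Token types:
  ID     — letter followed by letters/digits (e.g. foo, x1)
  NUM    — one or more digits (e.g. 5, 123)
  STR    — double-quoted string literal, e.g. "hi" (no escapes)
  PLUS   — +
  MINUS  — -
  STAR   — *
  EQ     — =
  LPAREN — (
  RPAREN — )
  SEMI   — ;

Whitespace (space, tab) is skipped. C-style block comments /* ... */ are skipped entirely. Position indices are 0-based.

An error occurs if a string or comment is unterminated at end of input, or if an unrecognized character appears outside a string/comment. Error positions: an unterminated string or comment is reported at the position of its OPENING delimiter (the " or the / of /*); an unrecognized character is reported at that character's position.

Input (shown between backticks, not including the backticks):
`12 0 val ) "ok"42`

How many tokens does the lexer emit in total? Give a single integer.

Answer: 6

Derivation:
pos=0: emit NUM '12' (now at pos=2)
pos=3: emit NUM '0' (now at pos=4)
pos=5: emit ID 'val' (now at pos=8)
pos=9: emit RPAREN ')'
pos=11: enter STRING mode
pos=11: emit STR "ok" (now at pos=15)
pos=15: emit NUM '42' (now at pos=17)
DONE. 6 tokens: [NUM, NUM, ID, RPAREN, STR, NUM]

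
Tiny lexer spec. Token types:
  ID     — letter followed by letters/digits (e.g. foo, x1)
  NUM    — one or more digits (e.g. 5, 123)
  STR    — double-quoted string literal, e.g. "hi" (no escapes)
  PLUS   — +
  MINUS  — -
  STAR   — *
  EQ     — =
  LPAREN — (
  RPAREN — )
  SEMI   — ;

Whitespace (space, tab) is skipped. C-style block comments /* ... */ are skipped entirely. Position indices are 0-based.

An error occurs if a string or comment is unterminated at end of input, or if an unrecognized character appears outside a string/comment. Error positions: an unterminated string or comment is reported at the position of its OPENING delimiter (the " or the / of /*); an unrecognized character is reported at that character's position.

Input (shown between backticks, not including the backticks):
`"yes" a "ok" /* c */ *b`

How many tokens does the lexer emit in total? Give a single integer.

pos=0: enter STRING mode
pos=0: emit STR "yes" (now at pos=5)
pos=6: emit ID 'a' (now at pos=7)
pos=8: enter STRING mode
pos=8: emit STR "ok" (now at pos=12)
pos=13: enter COMMENT mode (saw '/*')
exit COMMENT mode (now at pos=20)
pos=21: emit STAR '*'
pos=22: emit ID 'b' (now at pos=23)
DONE. 5 tokens: [STR, ID, STR, STAR, ID]

Answer: 5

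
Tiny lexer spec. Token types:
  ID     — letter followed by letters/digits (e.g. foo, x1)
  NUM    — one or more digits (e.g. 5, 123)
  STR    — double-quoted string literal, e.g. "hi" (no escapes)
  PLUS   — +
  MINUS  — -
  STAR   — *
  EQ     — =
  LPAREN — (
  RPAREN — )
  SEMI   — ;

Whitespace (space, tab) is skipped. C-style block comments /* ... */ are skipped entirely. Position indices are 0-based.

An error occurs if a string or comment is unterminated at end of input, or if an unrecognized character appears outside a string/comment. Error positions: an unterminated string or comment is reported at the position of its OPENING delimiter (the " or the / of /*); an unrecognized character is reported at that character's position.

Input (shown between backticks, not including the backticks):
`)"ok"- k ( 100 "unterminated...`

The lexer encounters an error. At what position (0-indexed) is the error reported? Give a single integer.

Answer: 15

Derivation:
pos=0: emit RPAREN ')'
pos=1: enter STRING mode
pos=1: emit STR "ok" (now at pos=5)
pos=5: emit MINUS '-'
pos=7: emit ID 'k' (now at pos=8)
pos=9: emit LPAREN '('
pos=11: emit NUM '100' (now at pos=14)
pos=15: enter STRING mode
pos=15: ERROR — unterminated string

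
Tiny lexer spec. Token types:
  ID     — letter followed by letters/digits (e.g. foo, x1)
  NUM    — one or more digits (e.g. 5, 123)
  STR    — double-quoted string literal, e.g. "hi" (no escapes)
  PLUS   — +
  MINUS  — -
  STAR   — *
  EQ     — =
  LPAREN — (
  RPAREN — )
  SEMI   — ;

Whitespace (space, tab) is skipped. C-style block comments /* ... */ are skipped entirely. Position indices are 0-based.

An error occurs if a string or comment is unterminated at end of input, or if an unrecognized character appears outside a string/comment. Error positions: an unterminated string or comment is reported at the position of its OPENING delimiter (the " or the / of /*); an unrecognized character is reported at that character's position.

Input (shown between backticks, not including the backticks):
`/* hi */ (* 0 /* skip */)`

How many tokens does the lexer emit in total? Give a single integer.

pos=0: enter COMMENT mode (saw '/*')
exit COMMENT mode (now at pos=8)
pos=9: emit LPAREN '('
pos=10: emit STAR '*'
pos=12: emit NUM '0' (now at pos=13)
pos=14: enter COMMENT mode (saw '/*')
exit COMMENT mode (now at pos=24)
pos=24: emit RPAREN ')'
DONE. 4 tokens: [LPAREN, STAR, NUM, RPAREN]

Answer: 4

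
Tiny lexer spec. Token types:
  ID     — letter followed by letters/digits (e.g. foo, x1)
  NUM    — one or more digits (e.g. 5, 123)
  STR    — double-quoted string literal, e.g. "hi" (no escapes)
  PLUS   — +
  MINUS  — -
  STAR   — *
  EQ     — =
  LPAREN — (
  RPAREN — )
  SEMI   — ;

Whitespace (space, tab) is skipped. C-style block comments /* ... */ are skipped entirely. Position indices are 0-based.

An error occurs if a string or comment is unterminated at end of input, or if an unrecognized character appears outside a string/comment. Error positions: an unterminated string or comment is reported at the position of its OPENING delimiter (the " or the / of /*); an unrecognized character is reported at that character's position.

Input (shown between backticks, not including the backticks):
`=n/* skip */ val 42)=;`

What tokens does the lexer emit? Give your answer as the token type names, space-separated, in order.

Answer: EQ ID ID NUM RPAREN EQ SEMI

Derivation:
pos=0: emit EQ '='
pos=1: emit ID 'n' (now at pos=2)
pos=2: enter COMMENT mode (saw '/*')
exit COMMENT mode (now at pos=12)
pos=13: emit ID 'val' (now at pos=16)
pos=17: emit NUM '42' (now at pos=19)
pos=19: emit RPAREN ')'
pos=20: emit EQ '='
pos=21: emit SEMI ';'
DONE. 7 tokens: [EQ, ID, ID, NUM, RPAREN, EQ, SEMI]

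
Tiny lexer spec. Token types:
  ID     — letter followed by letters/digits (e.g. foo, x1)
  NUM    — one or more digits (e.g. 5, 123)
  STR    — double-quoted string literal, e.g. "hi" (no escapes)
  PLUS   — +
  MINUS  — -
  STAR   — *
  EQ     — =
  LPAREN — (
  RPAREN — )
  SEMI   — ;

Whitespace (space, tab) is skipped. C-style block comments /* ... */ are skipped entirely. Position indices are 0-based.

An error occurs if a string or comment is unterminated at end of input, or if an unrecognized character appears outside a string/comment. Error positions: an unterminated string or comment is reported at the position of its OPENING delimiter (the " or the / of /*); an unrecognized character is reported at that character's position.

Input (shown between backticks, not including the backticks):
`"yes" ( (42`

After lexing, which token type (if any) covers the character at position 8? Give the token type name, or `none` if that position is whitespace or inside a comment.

pos=0: enter STRING mode
pos=0: emit STR "yes" (now at pos=5)
pos=6: emit LPAREN '('
pos=8: emit LPAREN '('
pos=9: emit NUM '42' (now at pos=11)
DONE. 4 tokens: [STR, LPAREN, LPAREN, NUM]
Position 8: char is '(' -> LPAREN

Answer: LPAREN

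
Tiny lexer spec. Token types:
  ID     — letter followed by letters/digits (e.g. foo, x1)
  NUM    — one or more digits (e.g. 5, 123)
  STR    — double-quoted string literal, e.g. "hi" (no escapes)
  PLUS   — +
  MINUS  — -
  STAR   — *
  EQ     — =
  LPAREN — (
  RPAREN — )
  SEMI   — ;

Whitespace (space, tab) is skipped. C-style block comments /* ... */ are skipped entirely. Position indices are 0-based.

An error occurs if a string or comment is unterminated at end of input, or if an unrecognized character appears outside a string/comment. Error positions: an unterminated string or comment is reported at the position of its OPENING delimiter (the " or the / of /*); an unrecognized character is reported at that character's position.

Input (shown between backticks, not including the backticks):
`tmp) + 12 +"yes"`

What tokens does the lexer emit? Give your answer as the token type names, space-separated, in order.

Answer: ID RPAREN PLUS NUM PLUS STR

Derivation:
pos=0: emit ID 'tmp' (now at pos=3)
pos=3: emit RPAREN ')'
pos=5: emit PLUS '+'
pos=7: emit NUM '12' (now at pos=9)
pos=10: emit PLUS '+'
pos=11: enter STRING mode
pos=11: emit STR "yes" (now at pos=16)
DONE. 6 tokens: [ID, RPAREN, PLUS, NUM, PLUS, STR]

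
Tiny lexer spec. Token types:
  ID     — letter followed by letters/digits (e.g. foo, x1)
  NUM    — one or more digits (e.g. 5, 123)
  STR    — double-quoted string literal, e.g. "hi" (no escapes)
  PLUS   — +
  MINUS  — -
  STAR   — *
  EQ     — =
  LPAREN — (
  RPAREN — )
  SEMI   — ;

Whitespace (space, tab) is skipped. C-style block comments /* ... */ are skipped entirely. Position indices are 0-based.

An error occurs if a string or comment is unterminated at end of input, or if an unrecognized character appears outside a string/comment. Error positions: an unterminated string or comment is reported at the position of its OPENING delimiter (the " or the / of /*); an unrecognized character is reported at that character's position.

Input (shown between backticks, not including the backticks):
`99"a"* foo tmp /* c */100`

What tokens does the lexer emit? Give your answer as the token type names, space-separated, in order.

pos=0: emit NUM '99' (now at pos=2)
pos=2: enter STRING mode
pos=2: emit STR "a" (now at pos=5)
pos=5: emit STAR '*'
pos=7: emit ID 'foo' (now at pos=10)
pos=11: emit ID 'tmp' (now at pos=14)
pos=15: enter COMMENT mode (saw '/*')
exit COMMENT mode (now at pos=22)
pos=22: emit NUM '100' (now at pos=25)
DONE. 6 tokens: [NUM, STR, STAR, ID, ID, NUM]

Answer: NUM STR STAR ID ID NUM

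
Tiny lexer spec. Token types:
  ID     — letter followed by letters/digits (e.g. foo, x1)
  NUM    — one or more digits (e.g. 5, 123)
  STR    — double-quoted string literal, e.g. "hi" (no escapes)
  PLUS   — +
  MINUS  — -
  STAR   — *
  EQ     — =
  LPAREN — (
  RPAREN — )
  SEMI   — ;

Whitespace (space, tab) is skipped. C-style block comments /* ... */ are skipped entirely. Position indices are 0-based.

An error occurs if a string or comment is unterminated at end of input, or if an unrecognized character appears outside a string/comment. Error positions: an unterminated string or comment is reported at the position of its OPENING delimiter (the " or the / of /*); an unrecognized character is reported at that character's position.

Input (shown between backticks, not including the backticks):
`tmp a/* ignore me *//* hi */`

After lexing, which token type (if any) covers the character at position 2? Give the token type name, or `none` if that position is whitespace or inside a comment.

pos=0: emit ID 'tmp' (now at pos=3)
pos=4: emit ID 'a' (now at pos=5)
pos=5: enter COMMENT mode (saw '/*')
exit COMMENT mode (now at pos=20)
pos=20: enter COMMENT mode (saw '/*')
exit COMMENT mode (now at pos=28)
DONE. 2 tokens: [ID, ID]
Position 2: char is 'p' -> ID

Answer: ID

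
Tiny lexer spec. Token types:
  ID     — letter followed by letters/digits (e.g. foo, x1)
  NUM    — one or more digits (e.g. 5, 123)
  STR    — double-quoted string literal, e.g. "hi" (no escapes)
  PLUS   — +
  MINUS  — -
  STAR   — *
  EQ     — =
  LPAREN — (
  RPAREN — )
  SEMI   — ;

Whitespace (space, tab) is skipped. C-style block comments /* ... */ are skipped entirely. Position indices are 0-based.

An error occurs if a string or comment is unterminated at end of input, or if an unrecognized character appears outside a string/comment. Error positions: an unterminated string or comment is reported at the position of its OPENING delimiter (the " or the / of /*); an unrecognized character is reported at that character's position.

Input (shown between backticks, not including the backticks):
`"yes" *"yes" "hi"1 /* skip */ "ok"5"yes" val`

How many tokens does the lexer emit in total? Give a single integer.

pos=0: enter STRING mode
pos=0: emit STR "yes" (now at pos=5)
pos=6: emit STAR '*'
pos=7: enter STRING mode
pos=7: emit STR "yes" (now at pos=12)
pos=13: enter STRING mode
pos=13: emit STR "hi" (now at pos=17)
pos=17: emit NUM '1' (now at pos=18)
pos=19: enter COMMENT mode (saw '/*')
exit COMMENT mode (now at pos=29)
pos=30: enter STRING mode
pos=30: emit STR "ok" (now at pos=34)
pos=34: emit NUM '5' (now at pos=35)
pos=35: enter STRING mode
pos=35: emit STR "yes" (now at pos=40)
pos=41: emit ID 'val' (now at pos=44)
DONE. 9 tokens: [STR, STAR, STR, STR, NUM, STR, NUM, STR, ID]

Answer: 9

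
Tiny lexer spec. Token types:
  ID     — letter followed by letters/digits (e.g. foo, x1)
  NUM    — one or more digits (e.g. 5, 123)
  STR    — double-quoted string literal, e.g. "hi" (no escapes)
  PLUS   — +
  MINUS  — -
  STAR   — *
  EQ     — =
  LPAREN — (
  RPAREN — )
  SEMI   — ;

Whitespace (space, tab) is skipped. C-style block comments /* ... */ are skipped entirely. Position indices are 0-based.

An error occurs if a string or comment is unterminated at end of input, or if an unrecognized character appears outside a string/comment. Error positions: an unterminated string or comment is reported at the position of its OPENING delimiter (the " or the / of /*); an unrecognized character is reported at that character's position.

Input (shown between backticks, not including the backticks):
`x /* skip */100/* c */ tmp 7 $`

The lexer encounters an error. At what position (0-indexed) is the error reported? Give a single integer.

Answer: 29

Derivation:
pos=0: emit ID 'x' (now at pos=1)
pos=2: enter COMMENT mode (saw '/*')
exit COMMENT mode (now at pos=12)
pos=12: emit NUM '100' (now at pos=15)
pos=15: enter COMMENT mode (saw '/*')
exit COMMENT mode (now at pos=22)
pos=23: emit ID 'tmp' (now at pos=26)
pos=27: emit NUM '7' (now at pos=28)
pos=29: ERROR — unrecognized char '$'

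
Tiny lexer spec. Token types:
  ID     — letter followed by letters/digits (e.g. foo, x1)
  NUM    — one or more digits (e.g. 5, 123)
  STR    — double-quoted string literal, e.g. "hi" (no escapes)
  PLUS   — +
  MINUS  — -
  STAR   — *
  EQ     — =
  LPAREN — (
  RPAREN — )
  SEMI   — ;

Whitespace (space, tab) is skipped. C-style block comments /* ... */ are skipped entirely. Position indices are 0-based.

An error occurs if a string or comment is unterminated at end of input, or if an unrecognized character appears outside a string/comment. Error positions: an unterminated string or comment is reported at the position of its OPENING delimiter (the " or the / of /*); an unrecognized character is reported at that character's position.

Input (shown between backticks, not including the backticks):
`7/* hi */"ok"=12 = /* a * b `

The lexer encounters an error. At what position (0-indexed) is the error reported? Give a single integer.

pos=0: emit NUM '7' (now at pos=1)
pos=1: enter COMMENT mode (saw '/*')
exit COMMENT mode (now at pos=9)
pos=9: enter STRING mode
pos=9: emit STR "ok" (now at pos=13)
pos=13: emit EQ '='
pos=14: emit NUM '12' (now at pos=16)
pos=17: emit EQ '='
pos=19: enter COMMENT mode (saw '/*')
pos=19: ERROR — unterminated comment (reached EOF)

Answer: 19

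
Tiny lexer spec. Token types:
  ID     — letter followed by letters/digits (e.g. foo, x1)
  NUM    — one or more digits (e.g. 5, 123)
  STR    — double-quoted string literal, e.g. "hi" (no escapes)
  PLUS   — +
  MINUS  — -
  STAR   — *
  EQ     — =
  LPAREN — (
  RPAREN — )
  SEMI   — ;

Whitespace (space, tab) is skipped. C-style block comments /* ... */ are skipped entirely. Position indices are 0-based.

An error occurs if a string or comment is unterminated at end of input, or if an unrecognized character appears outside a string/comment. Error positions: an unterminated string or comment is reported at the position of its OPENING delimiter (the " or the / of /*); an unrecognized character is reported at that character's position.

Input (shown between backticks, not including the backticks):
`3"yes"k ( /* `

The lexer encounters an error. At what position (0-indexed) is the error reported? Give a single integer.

pos=0: emit NUM '3' (now at pos=1)
pos=1: enter STRING mode
pos=1: emit STR "yes" (now at pos=6)
pos=6: emit ID 'k' (now at pos=7)
pos=8: emit LPAREN '('
pos=10: enter COMMENT mode (saw '/*')
pos=10: ERROR — unterminated comment (reached EOF)

Answer: 10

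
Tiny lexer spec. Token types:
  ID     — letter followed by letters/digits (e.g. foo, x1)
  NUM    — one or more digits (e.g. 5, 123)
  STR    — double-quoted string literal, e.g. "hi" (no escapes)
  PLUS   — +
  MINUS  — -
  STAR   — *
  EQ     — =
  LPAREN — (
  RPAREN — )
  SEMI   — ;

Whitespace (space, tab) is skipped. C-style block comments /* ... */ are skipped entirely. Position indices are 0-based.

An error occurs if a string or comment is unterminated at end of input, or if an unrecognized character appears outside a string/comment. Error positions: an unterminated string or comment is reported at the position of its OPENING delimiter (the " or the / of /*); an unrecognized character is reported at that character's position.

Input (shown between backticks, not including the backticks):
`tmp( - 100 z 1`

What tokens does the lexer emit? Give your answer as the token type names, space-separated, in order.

Answer: ID LPAREN MINUS NUM ID NUM

Derivation:
pos=0: emit ID 'tmp' (now at pos=3)
pos=3: emit LPAREN '('
pos=5: emit MINUS '-'
pos=7: emit NUM '100' (now at pos=10)
pos=11: emit ID 'z' (now at pos=12)
pos=13: emit NUM '1' (now at pos=14)
DONE. 6 tokens: [ID, LPAREN, MINUS, NUM, ID, NUM]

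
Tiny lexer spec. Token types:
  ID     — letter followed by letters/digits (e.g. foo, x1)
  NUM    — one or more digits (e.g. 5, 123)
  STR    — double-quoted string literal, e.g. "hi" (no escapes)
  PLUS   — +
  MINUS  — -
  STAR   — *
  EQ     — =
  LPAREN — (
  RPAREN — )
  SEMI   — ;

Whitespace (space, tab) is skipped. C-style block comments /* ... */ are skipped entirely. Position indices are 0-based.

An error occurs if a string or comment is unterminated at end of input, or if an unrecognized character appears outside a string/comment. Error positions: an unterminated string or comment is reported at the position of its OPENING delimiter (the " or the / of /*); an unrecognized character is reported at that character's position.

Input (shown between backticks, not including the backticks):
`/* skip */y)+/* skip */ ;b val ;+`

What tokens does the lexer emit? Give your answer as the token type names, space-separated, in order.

Answer: ID RPAREN PLUS SEMI ID ID SEMI PLUS

Derivation:
pos=0: enter COMMENT mode (saw '/*')
exit COMMENT mode (now at pos=10)
pos=10: emit ID 'y' (now at pos=11)
pos=11: emit RPAREN ')'
pos=12: emit PLUS '+'
pos=13: enter COMMENT mode (saw '/*')
exit COMMENT mode (now at pos=23)
pos=24: emit SEMI ';'
pos=25: emit ID 'b' (now at pos=26)
pos=27: emit ID 'val' (now at pos=30)
pos=31: emit SEMI ';'
pos=32: emit PLUS '+'
DONE. 8 tokens: [ID, RPAREN, PLUS, SEMI, ID, ID, SEMI, PLUS]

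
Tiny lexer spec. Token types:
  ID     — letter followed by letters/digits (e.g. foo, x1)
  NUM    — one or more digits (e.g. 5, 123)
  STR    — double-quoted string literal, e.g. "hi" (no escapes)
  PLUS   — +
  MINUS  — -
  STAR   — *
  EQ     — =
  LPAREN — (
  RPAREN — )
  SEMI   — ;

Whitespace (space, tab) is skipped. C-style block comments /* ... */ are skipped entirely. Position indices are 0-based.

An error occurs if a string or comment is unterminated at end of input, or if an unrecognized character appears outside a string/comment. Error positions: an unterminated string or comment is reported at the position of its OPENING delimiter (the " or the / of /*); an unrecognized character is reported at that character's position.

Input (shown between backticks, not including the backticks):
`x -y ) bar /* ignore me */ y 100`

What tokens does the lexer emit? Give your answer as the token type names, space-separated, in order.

Answer: ID MINUS ID RPAREN ID ID NUM

Derivation:
pos=0: emit ID 'x' (now at pos=1)
pos=2: emit MINUS '-'
pos=3: emit ID 'y' (now at pos=4)
pos=5: emit RPAREN ')'
pos=7: emit ID 'bar' (now at pos=10)
pos=11: enter COMMENT mode (saw '/*')
exit COMMENT mode (now at pos=26)
pos=27: emit ID 'y' (now at pos=28)
pos=29: emit NUM '100' (now at pos=32)
DONE. 7 tokens: [ID, MINUS, ID, RPAREN, ID, ID, NUM]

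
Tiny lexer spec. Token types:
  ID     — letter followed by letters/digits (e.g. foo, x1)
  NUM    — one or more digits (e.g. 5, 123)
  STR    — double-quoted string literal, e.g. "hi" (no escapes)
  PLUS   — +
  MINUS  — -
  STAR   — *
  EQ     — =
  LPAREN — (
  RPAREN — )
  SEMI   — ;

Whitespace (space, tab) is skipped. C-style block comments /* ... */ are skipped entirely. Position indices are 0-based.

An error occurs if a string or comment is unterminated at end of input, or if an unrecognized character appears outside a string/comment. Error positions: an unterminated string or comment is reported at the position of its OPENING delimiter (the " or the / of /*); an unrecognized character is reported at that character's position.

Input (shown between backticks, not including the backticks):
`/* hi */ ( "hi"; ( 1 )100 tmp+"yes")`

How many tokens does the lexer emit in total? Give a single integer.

pos=0: enter COMMENT mode (saw '/*')
exit COMMENT mode (now at pos=8)
pos=9: emit LPAREN '('
pos=11: enter STRING mode
pos=11: emit STR "hi" (now at pos=15)
pos=15: emit SEMI ';'
pos=17: emit LPAREN '('
pos=19: emit NUM '1' (now at pos=20)
pos=21: emit RPAREN ')'
pos=22: emit NUM '100' (now at pos=25)
pos=26: emit ID 'tmp' (now at pos=29)
pos=29: emit PLUS '+'
pos=30: enter STRING mode
pos=30: emit STR "yes" (now at pos=35)
pos=35: emit RPAREN ')'
DONE. 11 tokens: [LPAREN, STR, SEMI, LPAREN, NUM, RPAREN, NUM, ID, PLUS, STR, RPAREN]

Answer: 11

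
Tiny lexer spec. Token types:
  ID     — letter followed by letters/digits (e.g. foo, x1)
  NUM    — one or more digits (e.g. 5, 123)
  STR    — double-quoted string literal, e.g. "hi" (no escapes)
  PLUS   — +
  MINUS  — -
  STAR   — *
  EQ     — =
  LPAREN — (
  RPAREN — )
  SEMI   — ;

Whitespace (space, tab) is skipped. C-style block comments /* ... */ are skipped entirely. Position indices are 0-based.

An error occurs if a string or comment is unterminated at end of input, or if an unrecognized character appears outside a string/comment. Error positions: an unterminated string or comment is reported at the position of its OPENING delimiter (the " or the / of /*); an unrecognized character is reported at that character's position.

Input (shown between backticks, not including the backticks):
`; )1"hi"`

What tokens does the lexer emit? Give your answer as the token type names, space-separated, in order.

pos=0: emit SEMI ';'
pos=2: emit RPAREN ')'
pos=3: emit NUM '1' (now at pos=4)
pos=4: enter STRING mode
pos=4: emit STR "hi" (now at pos=8)
DONE. 4 tokens: [SEMI, RPAREN, NUM, STR]

Answer: SEMI RPAREN NUM STR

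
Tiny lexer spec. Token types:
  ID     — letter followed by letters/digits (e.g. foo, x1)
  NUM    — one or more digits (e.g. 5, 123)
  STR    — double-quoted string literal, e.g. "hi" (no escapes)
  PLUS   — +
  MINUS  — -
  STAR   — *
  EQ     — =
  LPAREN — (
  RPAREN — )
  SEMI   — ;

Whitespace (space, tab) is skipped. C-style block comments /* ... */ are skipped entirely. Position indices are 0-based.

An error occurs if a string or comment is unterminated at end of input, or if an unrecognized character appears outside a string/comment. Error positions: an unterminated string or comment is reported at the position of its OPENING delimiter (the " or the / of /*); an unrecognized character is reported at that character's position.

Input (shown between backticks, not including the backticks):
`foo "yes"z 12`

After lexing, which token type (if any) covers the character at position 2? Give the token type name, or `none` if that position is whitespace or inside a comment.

Answer: ID

Derivation:
pos=0: emit ID 'foo' (now at pos=3)
pos=4: enter STRING mode
pos=4: emit STR "yes" (now at pos=9)
pos=9: emit ID 'z' (now at pos=10)
pos=11: emit NUM '12' (now at pos=13)
DONE. 4 tokens: [ID, STR, ID, NUM]
Position 2: char is 'o' -> ID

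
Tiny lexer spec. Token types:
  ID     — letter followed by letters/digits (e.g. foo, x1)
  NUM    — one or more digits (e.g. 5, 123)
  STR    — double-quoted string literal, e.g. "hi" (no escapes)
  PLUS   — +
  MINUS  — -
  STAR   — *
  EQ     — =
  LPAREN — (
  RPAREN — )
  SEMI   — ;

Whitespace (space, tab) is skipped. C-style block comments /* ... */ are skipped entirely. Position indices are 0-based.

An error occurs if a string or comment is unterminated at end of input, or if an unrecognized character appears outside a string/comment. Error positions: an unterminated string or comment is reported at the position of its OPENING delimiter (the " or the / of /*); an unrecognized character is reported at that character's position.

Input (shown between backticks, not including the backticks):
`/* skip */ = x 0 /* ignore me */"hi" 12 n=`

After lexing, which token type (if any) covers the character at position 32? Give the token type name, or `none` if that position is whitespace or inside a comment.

pos=0: enter COMMENT mode (saw '/*')
exit COMMENT mode (now at pos=10)
pos=11: emit EQ '='
pos=13: emit ID 'x' (now at pos=14)
pos=15: emit NUM '0' (now at pos=16)
pos=17: enter COMMENT mode (saw '/*')
exit COMMENT mode (now at pos=32)
pos=32: enter STRING mode
pos=32: emit STR "hi" (now at pos=36)
pos=37: emit NUM '12' (now at pos=39)
pos=40: emit ID 'n' (now at pos=41)
pos=41: emit EQ '='
DONE. 7 tokens: [EQ, ID, NUM, STR, NUM, ID, EQ]
Position 32: char is '"' -> STR

Answer: STR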